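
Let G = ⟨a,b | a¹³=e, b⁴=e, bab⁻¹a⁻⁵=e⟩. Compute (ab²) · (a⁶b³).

Compute (ab²) · (a⁶b³) by multiplying left to right and reducing via the relations at each step:
  (ab²) · a⁶ = a⁸b²
  (a⁸b²) · b³ = a⁸b

Answer: a⁸b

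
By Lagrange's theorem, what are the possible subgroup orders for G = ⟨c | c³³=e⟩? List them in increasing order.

|G| = 33 = 3 · 11. By Lagrange's theorem the order of any subgroup divides 33; the divisors of 33 are 1, 3, 11, 33.

Answer: 1, 3, 11, 33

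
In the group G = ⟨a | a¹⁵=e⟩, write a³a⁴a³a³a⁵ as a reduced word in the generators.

Multiply left to right, reducing at each step:
  (a³) · a⁴ = a⁷
  (a⁷) · a³ = a¹⁰
  (a¹⁰) · a³ = a¹³
  (a¹³) · a⁵ = a³

Answer: a³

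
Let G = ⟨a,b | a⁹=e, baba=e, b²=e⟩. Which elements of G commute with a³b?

⟨a³b⟩ ⊆ C_G(a³b) since powers of a³b commute with a³b; so |C_G(a³b)| ≥ |⟨a³b⟩| = 2.
By orbit–stabilizer, |C_G(a³b)| = |G| / |conj. class of a³b| = 18 / 9 = 2.
The 2 elements commuting with a³b are {e, a³b}.

Answer: {e, a³b}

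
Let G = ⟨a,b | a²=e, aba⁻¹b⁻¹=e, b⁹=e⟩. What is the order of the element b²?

Compute successive powers until reaching e:
  (b²)¹ = b², (b²)² = b⁴, (b²)³ = b⁶, (b²)⁴ = b⁸, (b²)⁵ = b, (b²)⁶ = b³, (b²)⁷ = b⁵, (b²)⁸ = b⁷, (b²)⁹ = e.
The smallest positive k with (b²)ᵏ = e is 9.

Answer: 9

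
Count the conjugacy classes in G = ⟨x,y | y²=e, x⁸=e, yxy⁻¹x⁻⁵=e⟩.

The conjugacy classes (representative and size) are:
  [e] (size 1), [x⁵] (size 2), [x²] (size 1), [x⁷] (size 2), [x⁴] (size 1), [x⁶] (size 1), [y] (size 2), [x⁵y] (size 2), [x²y] (size 2), [x³y] (size 2).
Class equation: 1 + 2 + 1 + 2 + 1 + 1 + 2 + 2 + 2 + 2 = 16 = |G|. So G has 10 conjugacy classes.

Answer: 10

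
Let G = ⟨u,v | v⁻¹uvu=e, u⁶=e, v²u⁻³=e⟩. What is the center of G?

An element z ∈ Z(G) iff z commutes with every generator.
For example u³ is central: (u³)·u = u⁴ = u·(u³); (u³)·v = v⁻¹ = v·(u³).
Whereas u ∉ Z(G) since u·v = uv ≠ u²v⁻¹ = v·u.
Checking each of the 12 elements this way gives Z(G) = {e, u³}, of order 2.

Answer: {e, u³}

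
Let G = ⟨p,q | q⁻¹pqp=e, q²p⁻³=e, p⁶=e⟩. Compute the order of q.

Compute successive powers until reaching e:
  q¹ = q, q² = p³, q³ = q⁻¹, q⁴ = e.
The smallest positive k with qᵏ = e is 4.

Answer: 4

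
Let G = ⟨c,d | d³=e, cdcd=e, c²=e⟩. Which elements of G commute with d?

⟨d⟩ ⊆ C_G(d) since powers of d commute with d; so |C_G(d)| ≥ |⟨d⟩| = 3.
By orbit–stabilizer, |C_G(d)| = |G| / |conj. class of d| = 6 / 2 = 3.
The 3 elements commuting with d are {e, d, d²}.

Answer: {e, d, d²}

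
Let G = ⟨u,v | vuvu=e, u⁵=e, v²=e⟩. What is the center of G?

An element z ∈ Z(G) iff z commutes with every generator.
For example e is central: e·u = u = u·e; e·v = v = v·e.
Whereas u ∉ Z(G) since u·v = uv ≠ u⁴v = v·u.
Checking each of the 10 elements this way gives Z(G) = {e}, of order 1.

Answer: {e}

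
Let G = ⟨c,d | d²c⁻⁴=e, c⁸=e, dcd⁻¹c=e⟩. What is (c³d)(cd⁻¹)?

Compute (c³d) · (cd⁻¹) by multiplying left to right and reducing via the relations at each step:
  (c³d) · c = c²d
  (c²d) · d⁻¹ = c²

Answer: c²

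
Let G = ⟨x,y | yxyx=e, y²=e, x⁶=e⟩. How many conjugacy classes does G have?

The conjugacy classes (representative and size) are:
  [e] (size 1), [x⁵] (size 2), [x⁴] (size 2), [x³] (size 1), [y] (size 3), [x³y] (size 3).
Class equation: 1 + 2 + 2 + 1 + 3 + 3 = 12 = |G|. So G has 6 conjugacy classes.

Answer: 6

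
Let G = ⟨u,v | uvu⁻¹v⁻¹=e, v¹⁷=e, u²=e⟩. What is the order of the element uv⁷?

Compute successive powers until reaching e:
  (uv⁷)¹ = uv⁷, (uv⁷)² = v¹⁴, (uv⁷)³ = uv⁴, (uv⁷)⁴ = v¹¹, (uv⁷)⁵ = uv, (uv⁷)⁶ = v⁸, (uv⁷)⁷ = uv¹⁵, (uv⁷)⁸ = v⁵, (uv⁷)⁹ = uv¹², (uv⁷)¹⁰ = v², (uv⁷)¹¹ = uv⁹, (uv⁷)¹² = v¹⁶, (uv⁷)¹³ = uv⁶, (uv⁷)¹⁴ = v¹³, (uv⁷)¹⁵ = uv³, (uv⁷)¹⁶ = v¹⁰, (uv⁷)¹⁷ = u, (uv⁷)¹⁸ = v⁷, (uv⁷)¹⁹ = uv¹⁴, (uv⁷)²⁰ = v⁴, (uv⁷)²¹ = uv¹¹, (uv⁷)²² = v, (uv⁷)²³ = uv⁸, (uv⁷)²⁴ = v¹⁵, (uv⁷)²⁵ = uv⁵, (uv⁷)²⁶ = v¹², (uv⁷)²⁷ = uv², (uv⁷)²⁸ = v⁹, (uv⁷)²⁹ = uv¹⁶, (uv⁷)³⁰ = v⁶, (uv⁷)³¹ = uv¹³, (uv⁷)³² = v³, (uv⁷)³³ = uv¹⁰, (uv⁷)³⁴ = e.
The smallest positive k with (uv⁷)ᵏ = e is 34.

Answer: 34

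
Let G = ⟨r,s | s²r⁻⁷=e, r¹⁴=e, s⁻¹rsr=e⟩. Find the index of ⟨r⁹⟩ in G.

First find ord(r⁹) by computing successive powers:
  (r⁹)¹ = r⁹, (r⁹)² = r⁴, (r⁹)³ = r¹³, (r⁹)⁴ = r⁸, (r⁹)⁵ = r³, (r⁹)⁶ = r¹², (r⁹)⁷ = r⁷, (r⁹)⁸ = r², (r⁹)⁹ = r¹¹, (r⁹)¹⁰ = r⁶, (r⁹)¹¹ = r, (r⁹)¹² = r¹⁰, (r⁹)¹³ = r⁵, (r⁹)¹⁴ = e.
So |⟨r⁹⟩| = ord(r⁹) = 14. With |G| = 28, by Lagrange [G : ⟨r⁹⟩] = 28/14 = 2.

Answer: 2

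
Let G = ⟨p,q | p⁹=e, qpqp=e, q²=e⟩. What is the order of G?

Enumerate words in the generators, reducing via the relations: the distinct elements are
  {e, p, q, pq, p², p³, p⁴, p⁵, p⁶, p⁷, p⁸, p²q, p³q, p⁴q, p⁵q, p⁶q, p⁷q, p⁸q}.
No further products give new elements, so |G| = 18.

Answer: 18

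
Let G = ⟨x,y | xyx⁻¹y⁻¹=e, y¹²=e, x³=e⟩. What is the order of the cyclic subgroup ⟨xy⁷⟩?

|⟨xy⁷⟩| equals the order of xy⁷. Compute successive powers until reaching e:
  (xy⁷)¹ = xy⁷, (xy⁷)² = x²y², (xy⁷)³ = y⁹, (xy⁷)⁴ = xy⁴, (xy⁷)⁵ = x²y¹¹, (xy⁷)⁶ = y⁶, (xy⁷)⁷ = xy, (xy⁷)⁸ = x²y⁸, (xy⁷)⁹ = y³, (xy⁷)¹⁰ = xy¹⁰, (xy⁷)¹¹ = x²y⁵, (xy⁷)¹² = e.
The smallest positive k with (xy⁷)ᵏ = e is 12, so |⟨xy⁷⟩| = 12.

Answer: 12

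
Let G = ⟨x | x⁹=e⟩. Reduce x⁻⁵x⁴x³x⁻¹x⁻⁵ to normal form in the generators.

Multiply left to right, reducing at each step:
  (x⁴) · x⁴ = x⁸
  (x⁸) · x³ = x²
  (x²) · x⁻¹ = x
  x · x⁻⁵ = x⁵

Answer: x⁵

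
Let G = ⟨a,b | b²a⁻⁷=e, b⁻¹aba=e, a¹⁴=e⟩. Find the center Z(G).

An element z ∈ Z(G) iff z commutes with every generator.
For example a⁷ is central: (a⁷)·a = a⁸ = a·(a⁷); (a⁷)·b = b⁻¹ = b·(a⁷).
Whereas a ∉ Z(G) since a·b = ab ≠ a⁶b⁻¹ = b·a.
Checking each of the 28 elements this way gives Z(G) = {e, a⁷}, of order 2.

Answer: {e, a⁷}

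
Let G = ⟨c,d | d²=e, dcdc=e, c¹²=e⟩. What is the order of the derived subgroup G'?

G' = [G, G] is generated by all commutators. The generator-pair commutators are: [c, d] = c².
The subgroup they normally generate is {e, c², c⁴, c⁶, c⁸, c¹⁰}, of order 6.
Check: |G/G'| = 24/6 = 4 is the order of the abelianisation.

Answer: 6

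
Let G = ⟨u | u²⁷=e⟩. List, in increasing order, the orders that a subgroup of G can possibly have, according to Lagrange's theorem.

|G| = 27 = 3³. By Lagrange's theorem the order of any subgroup divides 27; the divisors of 27 are 1, 3, 9, 27.

Answer: 1, 3, 9, 27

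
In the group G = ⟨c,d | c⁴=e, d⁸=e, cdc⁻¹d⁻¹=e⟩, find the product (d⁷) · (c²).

Compute (d⁷) · (c²) by multiplying left to right and reducing via the relations at each step:
  (d⁷) · c² = c²d⁷

Answer: c²d⁷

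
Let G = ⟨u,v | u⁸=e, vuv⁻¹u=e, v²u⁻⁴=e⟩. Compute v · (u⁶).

Compute v · (u⁶) by multiplying left to right and reducing via the relations at each step:
  v · u⁶ = u²v

Answer: u²v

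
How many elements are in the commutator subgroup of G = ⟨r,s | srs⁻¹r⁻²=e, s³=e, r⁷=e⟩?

G' = [G, G] is generated by all commutators. The generator-pair commutators are: [r, s] = r⁶.
The subgroup they normally generate is {e, r, r², r³, r⁴, r⁵, r⁶}, of order 7.
Check: |G/G'| = 21/7 = 3 is the order of the abelianisation.

Answer: 7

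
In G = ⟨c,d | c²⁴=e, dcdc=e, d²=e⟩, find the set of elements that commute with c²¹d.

⟨c²¹d⟩ ⊆ C_G(c²¹d) since powers of c²¹d commute with c²¹d; so |C_G(c²¹d)| ≥ |⟨c²¹d⟩| = 2.
By orbit–stabilizer, |C_G(c²¹d)| = |G| / |conj. class of c²¹d| = 48 / 12 = 4.
The 4 elements commuting with c²¹d are {e, c¹², c⁹d, c²¹d}.

Answer: {e, c¹², c⁹d, c²¹d}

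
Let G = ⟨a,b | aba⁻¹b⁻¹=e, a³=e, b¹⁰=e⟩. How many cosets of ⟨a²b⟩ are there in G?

First find ord(a²b) by computing successive powers:
  (a²b)¹ = a²b, (a²b)² = ab², (a²b)³ = b³, (a²b)⁴ = a²b⁴, (a²b)⁵ = ab⁵, (a²b)⁶ = b⁶, (a²b)⁷ = a²b⁷, (a²b)⁸ = ab⁸, (a²b)⁹ = b⁹, (a²b)¹⁰ = a², (a²b)¹¹ = ab, (a²b)¹² = b², (a²b)¹³ = a²b³, (a²b)¹⁴ = ab⁴, (a²b)¹⁵ = b⁵, (a²b)¹⁶ = a²b⁶, (a²b)¹⁷ = ab⁷, (a²b)¹⁸ = b⁸, (a²b)¹⁹ = a²b⁹, (a²b)²⁰ = a, (a²b)²¹ = b, (a²b)²² = a²b², (a²b)²³ = ab³, (a²b)²⁴ = b⁴, (a²b)²⁵ = a²b⁵, (a²b)²⁶ = ab⁶, (a²b)²⁷ = b⁷, (a²b)²⁸ = a²b⁸, (a²b)²⁹ = ab⁹, (a²b)³⁰ = e.
So |⟨a²b⟩| = ord(a²b) = 30. With |G| = 30, by Lagrange [G : ⟨a²b⟩] = 30/30 = 1.

Answer: 1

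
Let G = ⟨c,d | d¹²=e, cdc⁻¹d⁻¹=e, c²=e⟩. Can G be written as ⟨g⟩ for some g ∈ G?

|G| = 24, but the maximum element order in G is 12 < 24. No single element generates all of G, so G is not cyclic.

Answer: No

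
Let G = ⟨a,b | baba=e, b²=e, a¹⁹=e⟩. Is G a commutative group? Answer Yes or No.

a·b = ab but b·a = a¹⁸b, so a·b ≠ b·a and G is not abelian.

Answer: No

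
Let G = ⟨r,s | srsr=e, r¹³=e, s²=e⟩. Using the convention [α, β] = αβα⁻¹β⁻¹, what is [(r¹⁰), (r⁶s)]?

[(r¹⁰), (r⁶s)] = (r¹⁰)·(r⁶s)·(r¹⁰)⁻¹·(r⁶s)⁻¹.
  (r¹⁰) · (r⁶s) = r³s
  (r³s) · (r³) = s
  s · (r⁶s) = r⁷

Answer: r⁷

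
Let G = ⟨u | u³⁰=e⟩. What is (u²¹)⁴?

Compute successive powers of (u²¹), reducing at each step:
  (u²¹)²: (u²¹) · u²¹ = u¹²
  (u²¹)³: (u¹²) · u²¹ = u³
  (u²¹)⁴: (u³) · u²¹ = u²⁴

Answer: u²⁴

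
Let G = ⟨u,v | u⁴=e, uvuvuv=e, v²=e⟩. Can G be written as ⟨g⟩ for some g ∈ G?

Every cyclic group is abelian. But u·v = uv while v·u = vu, so u·v ≠ v·u and G is not abelian. Hence G is not cyclic.

Answer: No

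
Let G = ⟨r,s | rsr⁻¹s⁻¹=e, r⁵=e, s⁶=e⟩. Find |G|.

Enumerate words in the generators, reducing via the relations: the distinct elements are
  {e, r, s, rs, r², r³, r⁴, s², s³, s⁴, s⁵, rs², rs³, rs⁴, rs⁵, r²s, r³s, r⁴s, r²s², r²s³, r²s⁴, r²s⁵, r³s², r³s³, r³s⁴, r³s⁵, r⁴s², r⁴s³, r⁴s⁴, r⁴s⁵}.
No further products give new elements, so |G| = 30.

Answer: 30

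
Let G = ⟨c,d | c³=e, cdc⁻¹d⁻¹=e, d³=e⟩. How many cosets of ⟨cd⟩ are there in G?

First find ord(cd) by computing successive powers:
  (cd)¹ = cd, (cd)² = c²d², (cd)³ = e.
So |⟨cd⟩| = ord(cd) = 3. With |G| = 9, by Lagrange [G : ⟨cd⟩] = 9/3 = 3.

Answer: 3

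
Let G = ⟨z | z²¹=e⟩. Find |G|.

G is generated by a single element, so G is cyclic. The relator gives z²¹ = e and no smaller power is forced to be e, so the 21 powers {e, z, z², z³, z⁴, z⁵, z⁶, z⁷, z⁸, z⁹, z²⁰, z¹², z¹³, z¹¹, z¹⁰, z¹⁴, z¹⁵, z¹⁶, z¹⁷, z¹⁸, z¹⁹} are distinct. Hence |G| = 21.

Answer: 21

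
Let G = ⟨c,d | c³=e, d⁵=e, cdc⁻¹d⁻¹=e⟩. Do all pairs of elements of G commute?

Each pair of generators commutes: c·d = cd = d·c. Since the generators pairwise commute, every element of G commutes with every other, so G is abelian.

Answer: Yes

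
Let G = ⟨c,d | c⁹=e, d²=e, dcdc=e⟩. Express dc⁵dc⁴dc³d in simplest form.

Multiply left to right, reducing at each step:
  d · c⁵ = c⁴d
  (c⁴d) · d = c⁴
  (c⁴) · c⁴ = c⁸
  (c⁸) · d = c⁸d
  (c⁸d) · c³ = c⁵d
  (c⁵d) · d = c⁵

Answer: c⁵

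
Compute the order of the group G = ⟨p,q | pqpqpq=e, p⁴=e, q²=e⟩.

Enumerate words in the generators, reducing via the relations: the distinct elements are
  {e, p, q, pq, p², p³, qp, pqp, p²q, p³q, qp², qp³, pqp², pqp³, p²qp, p³qp, qp²q, pqp²q, p²qp², p²qp³, p³qp², p³qp³, p²qp²q, p³qp²q}.
No further products give new elements, so |G| = 24.

Answer: 24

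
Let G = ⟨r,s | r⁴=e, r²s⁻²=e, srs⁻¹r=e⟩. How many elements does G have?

Enumerate words in the generators, reducing via the relations: the distinct elements are
  {e, r, s, rs, r², r³, s⁻¹, rs⁻¹}.
No further products give new elements, so |G| = 8.

Answer: 8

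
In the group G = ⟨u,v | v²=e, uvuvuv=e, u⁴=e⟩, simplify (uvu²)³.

Compute successive powers of (uvu²), reducing at each step:
  (uvu²)²: (uvu²) · u = uvu³;   (uvu³) · v = u²vu;   (u²vu) · u² = u²vu³
  (uvu²)³: (u²vu³) · u = u²v;   (u²v) · v = u²;   (u²) · u² = e

Answer: e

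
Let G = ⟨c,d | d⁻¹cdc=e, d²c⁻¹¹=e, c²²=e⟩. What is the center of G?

An element z ∈ Z(G) iff z commutes with every generator.
For example c¹¹ is central: (c¹¹)·c = c¹² = c·(c¹¹); (c¹¹)·d = d⁻¹ = d·(c¹¹).
Whereas c ∉ Z(G) since c·d = cd ≠ c¹⁰d⁻¹ = d·c.
Checking each of the 44 elements this way gives Z(G) = {e, c¹¹}, of order 2.

Answer: {e, c¹¹}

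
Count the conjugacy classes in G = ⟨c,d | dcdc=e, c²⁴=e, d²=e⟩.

The conjugacy classes (representative and size) are:
  [e] (size 1), [c²³] (size 2), [c²] (size 2), [c³] (size 2), [c²⁰] (size 2), [c¹⁹] (size 2), [c⁶] (size 2), [c⁷] (size 2), [c⁸] (size 2), [c⁹] (size 2), [c¹⁴] (size 2), [c¹¹] (size 2), [c¹²] (size 1), [c⁴d] (size 12), [c⁵d] (size 12).
Class equation: 1 + 2 + 2 + 2 + 2 + 2 + 2 + 2 + 2 + 2 + 2 + 2 + 1 + 12 + 12 = 48 = |G|. So G has 15 conjugacy classes.

Answer: 15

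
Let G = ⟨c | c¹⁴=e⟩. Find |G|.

G is generated by a single element, so G is cyclic. The relator gives c¹⁴ = e and no smaller power is forced to be e, so the 14 powers {c, e, c², c³, c⁴, c⁵, c⁶, c⁷, c⁸, c⁹, c¹², c¹³, c¹¹, c¹⁰} are distinct. Hence |G| = 14.

Answer: 14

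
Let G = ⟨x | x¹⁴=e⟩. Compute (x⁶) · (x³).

Compute (x⁶) · (x³) by multiplying left to right and reducing via the relations at each step:
  (x⁶) · x³ = x⁹

Answer: x⁹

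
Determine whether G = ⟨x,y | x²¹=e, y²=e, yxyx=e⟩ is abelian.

x·y = xy but y·x = x²⁰y, so x·y ≠ y·x and G is not abelian.

Answer: No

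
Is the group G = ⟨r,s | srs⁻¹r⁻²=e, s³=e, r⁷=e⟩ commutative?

r·s = rs but s·r = r²s, so r·s ≠ s·r and G is not abelian.

Answer: No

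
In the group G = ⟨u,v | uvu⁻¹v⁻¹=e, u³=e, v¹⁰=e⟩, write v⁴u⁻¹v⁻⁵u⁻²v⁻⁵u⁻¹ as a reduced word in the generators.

Multiply left to right, reducing at each step:
  (v⁴) · u⁻¹ = u²v⁴
  (u²v⁴) · v⁻⁵ = u²v⁹
  (u²v⁹) · u⁻² = v⁹
  (v⁹) · v⁻⁵ = v⁴
  (v⁴) · u⁻¹ = u²v⁴

Answer: u²v⁴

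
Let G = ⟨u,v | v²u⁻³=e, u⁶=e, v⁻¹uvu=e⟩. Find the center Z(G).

An element z ∈ Z(G) iff z commutes with every generator.
For example u³ is central: (u³)·u = u⁴ = u·(u³); (u³)·v = v⁻¹ = v·(u³).
Whereas u ∉ Z(G) since u·v = uv ≠ u²v⁻¹ = v·u.
Checking each of the 12 elements this way gives Z(G) = {e, u³}, of order 2.

Answer: {e, u³}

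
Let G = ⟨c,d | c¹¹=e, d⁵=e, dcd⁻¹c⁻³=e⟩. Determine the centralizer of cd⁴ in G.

⟨cd⁴⟩ ⊆ C_G(cd⁴) since powers of cd⁴ commute with cd⁴; so |C_G(cd⁴)| ≥ |⟨cd⁴⟩| = 5.
By orbit–stabilizer, |C_G(cd⁴)| = |G| / |conj. class of cd⁴| = 55 / 11 = 5.
The 5 elements commuting with cd⁴ are {e, cd⁴, c⁵d³, c⁸d, c¹⁰d²}.

Answer: {e, cd⁴, c⁵d³, c⁸d, c¹⁰d²}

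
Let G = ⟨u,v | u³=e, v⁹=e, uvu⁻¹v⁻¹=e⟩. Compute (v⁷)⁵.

Compute successive powers of (v⁷), reducing at each step:
  (v⁷)²: (v⁷) · v⁷ = v⁵
  (v⁷)³: (v⁵) · v⁷ = v³
  (v⁷)⁴: (v³) · v⁷ = v
  (v⁷)⁵: v · v⁷ = v⁸

Answer: v⁸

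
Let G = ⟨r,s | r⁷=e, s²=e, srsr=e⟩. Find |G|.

Enumerate words in the generators, reducing via the relations: the distinct elements are
  {e, r, s, rs, r², r³, r⁴, r⁵, r⁶, r²s, r³s, r⁴s, r⁵s, r⁶s}.
No further products give new elements, so |G| = 14.

Answer: 14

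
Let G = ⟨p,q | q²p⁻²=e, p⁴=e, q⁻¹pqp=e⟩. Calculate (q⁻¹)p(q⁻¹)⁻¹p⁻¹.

[(q⁻¹), p] = (q⁻¹)·p·(q⁻¹)⁻¹·p⁻¹.
  (q⁻¹) · p = pq
  (pq) · q = p³
  (p³) · (p³) = p²

Answer: p²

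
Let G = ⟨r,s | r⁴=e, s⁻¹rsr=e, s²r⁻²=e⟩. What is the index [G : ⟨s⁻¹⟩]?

First find ord(s⁻¹) by computing successive powers:
  (s⁻¹)¹ = s⁻¹, (s⁻¹)² = r², (s⁻¹)³ = s, (s⁻¹)⁴ = e.
So |⟨s⁻¹⟩| = ord(s⁻¹) = 4. With |G| = 8, by Lagrange [G : ⟨s⁻¹⟩] = 8/4 = 2.

Answer: 2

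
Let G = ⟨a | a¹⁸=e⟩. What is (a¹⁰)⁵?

Compute successive powers of (a¹⁰), reducing at each step:
  (a¹⁰)²: (a¹⁰) · a¹⁰ = a²
  (a¹⁰)³: (a²) · a¹⁰ = a¹²
  (a¹⁰)⁴: (a¹²) · a¹⁰ = a⁴
  (a¹⁰)⁵: (a⁴) · a¹⁰ = a¹⁴

Answer: a¹⁴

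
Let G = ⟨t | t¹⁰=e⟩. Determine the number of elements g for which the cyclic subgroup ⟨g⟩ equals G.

G is cyclic of order 10. An element generates G iff its order is 10, and a cyclic group of order 10 has exactly φ(10) = 4 such elements.

Answer: 4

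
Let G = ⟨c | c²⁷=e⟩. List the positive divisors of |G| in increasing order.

|G| = 27 = 3³. By Lagrange's theorem the order of any subgroup divides 27; the divisors of 27 are 1, 3, 9, 27.

Answer: 1, 3, 9, 27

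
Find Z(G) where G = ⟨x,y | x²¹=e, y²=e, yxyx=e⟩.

An element z ∈ Z(G) iff z commutes with every generator.
For example e is central: e·x = x = x·e; e·y = y = y·e.
Whereas x ∉ Z(G) since x·y = xy ≠ x²⁰y = y·x.
Checking each of the 42 elements this way gives Z(G) = {e}, of order 1.

Answer: {e}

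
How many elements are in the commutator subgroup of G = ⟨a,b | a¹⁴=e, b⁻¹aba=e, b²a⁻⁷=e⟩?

G' = [G, G] is generated by all commutators. The generator-pair commutators are: [a, b] = a².
The subgroup they normally generate is {e, a², a⁴, a⁶, a⁸, a¹⁰, a¹²}, of order 7.
Check: |G/G'| = 28/7 = 4 is the order of the abelianisation.

Answer: 7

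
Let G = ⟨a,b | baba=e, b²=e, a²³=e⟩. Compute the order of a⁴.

Compute successive powers until reaching e:
  (a⁴)¹ = a⁴, (a⁴)² = a⁸, (a⁴)³ = a¹², (a⁴)⁴ = a¹⁶, (a⁴)⁵ = a²⁰, (a⁴)⁶ = a, (a⁴)⁷ = a⁵, (a⁴)⁸ = a⁹, (a⁴)⁹ = a¹³, (a⁴)¹⁰ = a¹⁷, (a⁴)¹¹ = a²¹, (a⁴)¹² = a², (a⁴)¹³ = a⁶, (a⁴)¹⁴ = a¹⁰, (a⁴)¹⁵ = a¹⁴, (a⁴)¹⁶ = a¹⁸, (a⁴)¹⁷ = a²², (a⁴)¹⁸ = a³, (a⁴)¹⁹ = a⁷, (a⁴)²⁰ = a¹¹, (a⁴)²¹ = a¹⁵, (a⁴)²² = a¹⁹, (a⁴)²³ = e.
The smallest positive k with (a⁴)ᵏ = e is 23.

Answer: 23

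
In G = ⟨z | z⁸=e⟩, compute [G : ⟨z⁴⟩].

First find ord(z⁴) by computing successive powers:
  (z⁴)¹ = z⁴, (z⁴)² = e.
So |⟨z⁴⟩| = ord(z⁴) = 2. With |G| = 8, by Lagrange [G : ⟨z⁴⟩] = 8/2 = 4.

Answer: 4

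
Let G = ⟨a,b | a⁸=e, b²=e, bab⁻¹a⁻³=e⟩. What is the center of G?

An element z ∈ Z(G) iff z commutes with every generator.
For example a⁴ is central: (a⁴)·a = a⁵ = a·(a⁴); (a⁴)·b = a⁴b = b·(a⁴).
Whereas a ∉ Z(G) since a·b = ab ≠ a³b = b·a.
Checking each of the 16 elements this way gives Z(G) = {e, a⁴}, of order 2.

Answer: {e, a⁴}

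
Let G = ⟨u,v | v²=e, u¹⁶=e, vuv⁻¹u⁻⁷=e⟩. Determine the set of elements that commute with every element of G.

An element z ∈ Z(G) iff z commutes with every generator.
For example u⁸ is central: (u⁸)·u = u⁹ = u·(u⁸); (u⁸)·v = u⁸v = v·(u⁸).
Whereas u ∉ Z(G) since u·v = uv ≠ u⁷v = v·u.
Checking each of the 32 elements this way gives Z(G) = {e, u⁸}, of order 2.

Answer: {e, u⁸}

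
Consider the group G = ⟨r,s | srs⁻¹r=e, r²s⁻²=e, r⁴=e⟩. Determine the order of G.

Enumerate words in the generators, reducing via the relations: the distinct elements are
  {e, r, s, rs, r², r³, s⁻¹, rs⁻¹}.
No further products give new elements, so |G| = 8.

Answer: 8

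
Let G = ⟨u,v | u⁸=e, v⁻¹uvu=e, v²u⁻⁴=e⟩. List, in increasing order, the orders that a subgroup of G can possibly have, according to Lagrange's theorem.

|G| = 16 = 2⁴. By Lagrange's theorem the order of any subgroup divides 16; the divisors of 16 are 1, 2, 4, 8, 16.

Answer: 1, 2, 4, 8, 16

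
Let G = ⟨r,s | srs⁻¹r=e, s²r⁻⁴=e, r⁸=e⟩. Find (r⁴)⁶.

Compute successive powers of (r⁴), reducing at each step:
  (r⁴)²: (r⁴) · r⁴ = e
  (r⁴)³: e · r⁴ = r⁴
  (r⁴)⁴: (r⁴) · r⁴ = e
  (r⁴)⁵: e · r⁴ = r⁴
  (r⁴)⁶: (r⁴) · r⁴ = e

Answer: e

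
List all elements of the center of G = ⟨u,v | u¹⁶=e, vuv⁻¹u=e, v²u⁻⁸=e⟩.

An element z ∈ Z(G) iff z commutes with every generator.
For example u⁸ is central: (u⁸)·u = u⁹ = u·(u⁸); (u⁸)·v = v⁻¹ = v·(u⁸).
Whereas u ∉ Z(G) since u·v = uv ≠ u⁷v⁻¹ = v·u.
Checking each of the 32 elements this way gives Z(G) = {e, u⁸}, of order 2.

Answer: {e, u⁸}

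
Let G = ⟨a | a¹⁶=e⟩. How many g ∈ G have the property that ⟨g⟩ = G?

G is cyclic of order 16. An element generates G iff its order is 16, and a cyclic group of order 16 has exactly φ(16) = 8 such elements.

Answer: 8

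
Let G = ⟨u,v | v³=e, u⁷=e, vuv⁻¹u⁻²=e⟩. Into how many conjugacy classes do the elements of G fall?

The conjugacy classes (representative and size) are:
  [e] (size 1), [u²] (size 3), [u⁵] (size 3), [v] (size 7), [v²] (size 7).
Class equation: 1 + 3 + 3 + 7 + 7 = 21 = |G|. So G has 5 conjugacy classes.

Answer: 5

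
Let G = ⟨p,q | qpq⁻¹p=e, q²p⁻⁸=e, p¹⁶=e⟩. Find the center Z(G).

An element z ∈ Z(G) iff z commutes with every generator.
For example p⁸ is central: (p⁸)·p = p⁹ = p·(p⁸); (p⁸)·q = q⁻¹ = q·(p⁸).
Whereas p ∉ Z(G) since p·q = pq ≠ p⁷q⁻¹ = q·p.
Checking each of the 32 elements this way gives Z(G) = {e, p⁸}, of order 2.

Answer: {e, p⁸}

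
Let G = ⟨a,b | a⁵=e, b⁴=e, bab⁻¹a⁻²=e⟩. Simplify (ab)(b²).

Compute (ab) · (b²) by multiplying left to right and reducing via the relations at each step:
  (ab) · b² = ab³

Answer: ab³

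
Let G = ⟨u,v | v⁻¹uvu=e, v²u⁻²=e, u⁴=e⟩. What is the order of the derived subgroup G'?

G' = [G, G] is generated by all commutators. The generator-pair commutators are: [u, v] = u².
The subgroup they normally generate is {e, u²}, of order 2.
Check: |G/G'| = 8/2 = 4 is the order of the abelianisation.

Answer: 2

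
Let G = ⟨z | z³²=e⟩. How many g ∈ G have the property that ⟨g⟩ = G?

G is cyclic of order 32. An element generates G iff its order is 32, and a cyclic group of order 32 has exactly φ(32) = 16 such elements.

Answer: 16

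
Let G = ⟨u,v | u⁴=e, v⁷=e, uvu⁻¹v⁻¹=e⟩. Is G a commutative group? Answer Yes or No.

Each pair of generators commutes: u·v = uv = v·u. Since the generators pairwise commute, every element of G commutes with every other, so G is abelian.

Answer: Yes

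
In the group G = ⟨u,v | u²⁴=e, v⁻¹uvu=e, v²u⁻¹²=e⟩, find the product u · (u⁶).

Compute u · (u⁶) by multiplying left to right and reducing via the relations at each step:
  u · u⁶ = u⁷

Answer: u⁷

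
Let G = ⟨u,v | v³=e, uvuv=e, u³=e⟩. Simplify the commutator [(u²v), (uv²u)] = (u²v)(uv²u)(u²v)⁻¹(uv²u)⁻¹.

[(u²v), (uv²u)] = (u²v)·(uv²u)·(u²v)⁻¹·(uv²u)⁻¹.
  (u²v) · (uv²u) = v²
  (v²) · (v²u) = u²v²
  (u²v²) · (uv²u) = uv

Answer: uv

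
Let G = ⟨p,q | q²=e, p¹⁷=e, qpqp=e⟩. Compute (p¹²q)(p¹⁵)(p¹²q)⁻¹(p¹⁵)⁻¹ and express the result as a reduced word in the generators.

[(p¹²q), (p¹⁵)] = (p¹²q)·(p¹⁵)·(p¹²q)⁻¹·(p¹⁵)⁻¹.
  (p¹²q) · (p¹⁵) = p¹⁴q
  (p¹⁴q) · (p¹²q) = p²
  (p²) · (p²) = p⁴

Answer: p⁴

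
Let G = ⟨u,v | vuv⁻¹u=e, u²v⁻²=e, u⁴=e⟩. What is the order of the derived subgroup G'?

G' = [G, G] is generated by all commutators. The generator-pair commutators are: [u, v] = u².
The subgroup they normally generate is {e, u²}, of order 2.
Check: |G/G'| = 8/2 = 4 is the order of the abelianisation.

Answer: 2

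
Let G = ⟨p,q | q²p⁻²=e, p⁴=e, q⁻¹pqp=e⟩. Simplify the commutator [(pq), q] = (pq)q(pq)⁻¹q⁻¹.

[(pq), q] = (pq)·q·(pq)⁻¹·q⁻¹.
  (pq) · q = p³
  (p³) · (pq⁻¹) = q⁻¹
  (q⁻¹) · (q⁻¹) = p²

Answer: p²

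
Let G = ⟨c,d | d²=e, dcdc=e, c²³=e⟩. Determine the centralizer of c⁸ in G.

⟨c⁸⟩ ⊆ C_G(c⁸) since powers of c⁸ commute with c⁸; so |C_G(c⁸)| ≥ |⟨c⁸⟩| = 23.
By orbit–stabilizer, |C_G(c⁸)| = |G| / |conj. class of c⁸| = 46 / 2 = 23.
The 23 elements commuting with c⁸ are {e, c, c², c³, c⁴, c⁵, c⁶, c⁷, c⁸, c⁹, c¹⁰, c¹¹, c¹², c¹³, c¹⁴, c¹⁵, c¹⁶, c¹⁷, c¹⁸, c¹⁹, c²⁰, c²¹, c²²}.

Answer: {e, c, c², c³, c⁴, c⁵, c⁶, c⁷, c⁸, c⁹, c¹⁰, c¹¹, c¹², c¹³, c¹⁴, c¹⁵, c¹⁶, c¹⁷, c¹⁸, c¹⁹, c²⁰, c²¹, c²²}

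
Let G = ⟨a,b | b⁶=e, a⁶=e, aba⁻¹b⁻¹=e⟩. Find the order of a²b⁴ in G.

Compute successive powers until reaching e:
  (a²b⁴)¹ = a²b⁴, (a²b⁴)² = a⁴b², (a²b⁴)³ = e.
The smallest positive k with (a²b⁴)ᵏ = e is 3.

Answer: 3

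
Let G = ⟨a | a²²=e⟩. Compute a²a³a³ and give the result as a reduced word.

Multiply left to right, reducing at each step:
  (a²) · a³ = a⁵
  (a⁵) · a³ = a⁸

Answer: a⁸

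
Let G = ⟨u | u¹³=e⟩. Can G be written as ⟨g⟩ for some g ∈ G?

|G| = 13. The element u has order 13 (its powers give 13 distinct elements), so ⟨u⟩ = G and G is cyclic.

Answer: Yes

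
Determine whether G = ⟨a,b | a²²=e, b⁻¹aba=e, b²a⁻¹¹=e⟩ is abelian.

a·b = ab but b·a = a¹⁰b⁻¹, so a·b ≠ b·a and G is not abelian.

Answer: No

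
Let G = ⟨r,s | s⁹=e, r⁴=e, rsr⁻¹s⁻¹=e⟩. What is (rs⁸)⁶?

Compute successive powers of (rs⁸), reducing at each step:
  (rs⁸)²: (rs⁸) · r = r²s⁸;   (r²s⁸) · s⁸ = r²s⁷
  (rs⁸)³: (r²s⁷) · r = r³s⁷;   (r³s⁷) · s⁸ = r³s⁶
  (rs⁸)⁴: (r³s⁶) · r = s⁶;   (s⁶) · s⁸ = s⁵
  (rs⁸)⁵: (s⁵) · r = rs⁵;   (rs⁵) · s⁸ = rs⁴
  (rs⁸)⁶: (rs⁴) · r = r²s⁴;   (r²s⁴) · s⁸ = r²s³

Answer: r²s³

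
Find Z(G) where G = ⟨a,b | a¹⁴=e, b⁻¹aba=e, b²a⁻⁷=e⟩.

An element z ∈ Z(G) iff z commutes with every generator.
For example a⁷ is central: (a⁷)·a = a⁸ = a·(a⁷); (a⁷)·b = b⁻¹ = b·(a⁷).
Whereas a ∉ Z(G) since a·b = ab ≠ a⁶b⁻¹ = b·a.
Checking each of the 28 elements this way gives Z(G) = {e, a⁷}, of order 2.

Answer: {e, a⁷}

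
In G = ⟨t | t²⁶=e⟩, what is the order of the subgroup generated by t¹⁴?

|⟨t¹⁴⟩| equals the order of t¹⁴. Compute successive powers until reaching e:
  (t¹⁴)¹ = t¹⁴, (t¹⁴)² = t², (t¹⁴)³ = t¹⁶, (t¹⁴)⁴ = t⁴, (t¹⁴)⁵ = t¹⁸, (t¹⁴)⁶ = t⁶, (t¹⁴)⁷ = t²⁰, (t¹⁴)⁸ = t⁸, (t¹⁴)⁹ = t²², (t¹⁴)¹⁰ = t¹⁰, (t¹⁴)¹¹ = t²⁴, (t¹⁴)¹² = t¹², (t¹⁴)¹³ = e.
The smallest positive k with (t¹⁴)ᵏ = e is 13, so |⟨t¹⁴⟩| = 13.

Answer: 13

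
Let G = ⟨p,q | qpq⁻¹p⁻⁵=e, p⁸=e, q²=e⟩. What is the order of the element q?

Compute successive powers until reaching e:
  q¹ = q, q² = e.
The smallest positive k with qᵏ = e is 2.

Answer: 2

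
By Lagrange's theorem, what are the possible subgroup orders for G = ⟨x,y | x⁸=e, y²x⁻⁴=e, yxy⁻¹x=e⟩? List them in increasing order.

|G| = 16 = 2⁴. By Lagrange's theorem the order of any subgroup divides 16; the divisors of 16 are 1, 2, 4, 8, 16.

Answer: 1, 2, 4, 8, 16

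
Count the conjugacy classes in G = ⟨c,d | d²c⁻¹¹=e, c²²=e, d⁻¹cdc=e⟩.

The conjugacy classes (representative and size) are:
  [e] (size 1), [c²¹] (size 2), [c²] (size 2), [c³] (size 2), [c¹⁸] (size 2), [c¹⁷] (size 2), [c⁶] (size 2), [c⁷] (size 2), [c⁸] (size 2), [c¹³] (size 2), [c¹²] (size 2), [c¹¹] (size 1), [c¹⁰d] (size 11), [c⁷d] (size 11).
Class equation: 1 + 2 + 2 + 2 + 2 + 2 + 2 + 2 + 2 + 2 + 2 + 1 + 11 + 11 = 44 = |G|. So G has 14 conjugacy classes.

Answer: 14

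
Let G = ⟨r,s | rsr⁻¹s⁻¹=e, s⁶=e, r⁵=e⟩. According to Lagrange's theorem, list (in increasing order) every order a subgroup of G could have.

|G| = 30 = 2 · 3 · 5. By Lagrange's theorem the order of any subgroup divides 30; the divisors of 30 are 1, 2, 3, 5, 6, 10, 15, 30.

Answer: 1, 2, 3, 5, 6, 10, 15, 30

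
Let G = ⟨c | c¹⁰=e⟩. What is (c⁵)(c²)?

Compute (c⁵) · (c²) by multiplying left to right and reducing via the relations at each step:
  (c⁵) · c² = c⁷

Answer: c⁷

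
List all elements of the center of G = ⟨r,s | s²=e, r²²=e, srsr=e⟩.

An element z ∈ Z(G) iff z commutes with every generator.
For example r¹¹ is central: (r¹¹)·r = r¹² = r·(r¹¹); (r¹¹)·s = r¹¹s = s·(r¹¹).
Whereas r ∉ Z(G) since r·s = rs ≠ r²¹s = s·r.
Checking each of the 44 elements this way gives Z(G) = {e, r¹¹}, of order 2.

Answer: {e, r¹¹}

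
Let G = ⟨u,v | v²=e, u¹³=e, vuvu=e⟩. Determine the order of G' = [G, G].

G' = [G, G] is generated by all commutators. The generator-pair commutators are: [u, v] = u².
The subgroup they normally generate is {e, u, u², u³, u⁴, u⁵, u⁶, u⁷, u⁸, u⁹, u¹⁰, u¹¹, u¹²}, of order 13.
Check: |G/G'| = 26/13 = 2 is the order of the abelianisation.

Answer: 13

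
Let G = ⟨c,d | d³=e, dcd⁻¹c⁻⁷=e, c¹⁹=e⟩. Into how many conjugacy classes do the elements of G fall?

The conjugacy classes (representative and size) are:
  [e] (size 1), [c¹¹] (size 3), [c¹⁴] (size 3), [c⁶] (size 3), [c¹⁷] (size 3), [c¹²] (size 3), [c¹⁰] (size 3), [c²d] (size 19), [c¹⁸d²] (size 19).
Class equation: 1 + 3 + 3 + 3 + 3 + 3 + 3 + 19 + 19 = 57 = |G|. So G has 9 conjugacy classes.

Answer: 9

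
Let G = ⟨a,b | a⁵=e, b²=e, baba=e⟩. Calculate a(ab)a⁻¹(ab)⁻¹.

[a, (ab)] = a·(ab)·a⁻¹·(ab)⁻¹.
  a · (ab) = a²b
  (a²b) · (a⁴) = a³b
  (a³b) · (ab) = a²

Answer: a²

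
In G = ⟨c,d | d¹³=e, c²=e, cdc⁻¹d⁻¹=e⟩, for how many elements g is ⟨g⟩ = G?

G is cyclic of order 26. An element generates G iff its order is 26, and a cyclic group of order 26 has exactly φ(26) = 12 such elements.

Answer: 12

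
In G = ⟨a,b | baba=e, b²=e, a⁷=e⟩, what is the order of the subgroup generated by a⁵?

|⟨a⁵⟩| equals the order of a⁵. Compute successive powers until reaching e:
  (a⁵)¹ = a⁵, (a⁵)² = a³, (a⁵)³ = a, (a⁵)⁴ = a⁶, (a⁵)⁵ = a⁴, (a⁵)⁶ = a², (a⁵)⁷ = e.
The smallest positive k with (a⁵)ᵏ = e is 7, so |⟨a⁵⟩| = 7.

Answer: 7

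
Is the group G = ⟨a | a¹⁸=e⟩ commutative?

G has a single generator, so G is cyclic and hence abelian.

Answer: Yes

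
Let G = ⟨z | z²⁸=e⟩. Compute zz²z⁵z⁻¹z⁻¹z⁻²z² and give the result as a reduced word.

Multiply left to right, reducing at each step:
  z · z² = z³
  (z³) · z⁵ = z⁸
  (z⁸) · z⁻¹ = z⁷
  (z⁷) · z⁻¹ = z⁶
  (z⁶) · z⁻² = z⁴
  (z⁴) · z² = z⁶

Answer: z⁶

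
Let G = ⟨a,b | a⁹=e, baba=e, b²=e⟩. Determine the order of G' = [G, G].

G' = [G, G] is generated by all commutators. The generator-pair commutators are: [a, b] = a².
The subgroup they normally generate is {e, a, a², a³, a⁴, a⁵, a⁶, a⁷, a⁸}, of order 9.
Check: |G/G'| = 18/9 = 2 is the order of the abelianisation.

Answer: 9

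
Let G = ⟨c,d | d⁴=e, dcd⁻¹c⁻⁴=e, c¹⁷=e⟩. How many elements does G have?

Enumerate words in the generators, reducing via the relations: the distinct elements are
  {c, d, e, cd, c², c³, c⁴, c⁵, c⁶, c⁷, c⁸, c⁹, d², d³, cd², cd³, c²d, c³d, c¹², c¹³, c¹¹, c¹⁰, c¹⁴, c¹⁵, c¹⁶, c⁴d, c⁵d, c⁶d, c⁷d, c⁸d, c⁹d, c²d², c²d³, c³d², c³d³, c¹²d, c¹³d, c¹¹d, c¹⁰d, c¹⁴d, c¹⁵d, c¹⁶d, c⁴d², c⁴d³, c⁵d², c⁵d³, c⁶d², c⁶d³, c⁷d², c⁷d³, c⁸d², c⁸d³, c⁹d², c⁹d³, c¹²d², c¹²d³, c¹³d², c¹³d³, c¹¹d², c¹¹d³, c¹⁰d², c¹⁰d³, c¹⁴d², c¹⁴d³, c¹⁵d², c¹⁵d³, c¹⁶d², c¹⁶d³}.
No further products give new elements, so |G| = 68.

Answer: 68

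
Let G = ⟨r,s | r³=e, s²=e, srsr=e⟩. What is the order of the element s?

Compute successive powers until reaching e:
  s¹ = s, s² = e.
The smallest positive k with sᵏ = e is 2.

Answer: 2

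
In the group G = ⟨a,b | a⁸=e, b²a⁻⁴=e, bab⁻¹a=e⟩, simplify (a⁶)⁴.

Compute successive powers of (a⁶), reducing at each step:
  (a⁶)²: (a⁶) · a⁶ = a⁴
  (a⁶)³: (a⁴) · a⁶ = a²
  (a⁶)⁴: (a²) · a⁶ = e

Answer: e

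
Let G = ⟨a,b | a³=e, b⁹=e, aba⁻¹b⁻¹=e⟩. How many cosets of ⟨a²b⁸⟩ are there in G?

First find ord(a²b⁸) by computing successive powers:
  (a²b⁸)¹ = a²b⁸, (a²b⁸)² = ab⁷, (a²b⁸)³ = b⁶, (a²b⁸)⁴ = a²b⁵, (a²b⁸)⁵ = ab⁴, (a²b⁸)⁶ = b³, (a²b⁸)⁷ = a²b², (a²b⁸)⁸ = ab, (a²b⁸)⁹ = e.
So |⟨a²b⁸⟩| = ord(a²b⁸) = 9. With |G| = 27, by Lagrange [G : ⟨a²b⁸⟩] = 27/9 = 3.

Answer: 3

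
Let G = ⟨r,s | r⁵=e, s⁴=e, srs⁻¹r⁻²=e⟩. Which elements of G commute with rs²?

⟨rs²⟩ ⊆ C_G(rs²) since powers of rs² commute with rs²; so |C_G(rs²)| ≥ |⟨rs²⟩| = 2.
By orbit–stabilizer, |C_G(rs²)| = |G| / |conj. class of rs²| = 20 / 5 = 4.
The 4 elements commuting with rs² are {e, r²s, rs², r⁴s³}.

Answer: {e, r²s, rs², r⁴s³}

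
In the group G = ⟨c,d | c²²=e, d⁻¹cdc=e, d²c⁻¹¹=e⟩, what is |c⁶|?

Compute successive powers until reaching e:
  (c⁶)¹ = c⁶, (c⁶)² = c¹², (c⁶)³ = c¹⁸, (c⁶)⁴ = c², (c⁶)⁵ = c⁸, (c⁶)⁶ = c¹⁴, (c⁶)⁷ = c²⁰, (c⁶)⁸ = c⁴, (c⁶)⁹ = c¹⁰, (c⁶)¹⁰ = c¹⁶, (c⁶)¹¹ = e.
The smallest positive k with (c⁶)ᵏ = e is 11.

Answer: 11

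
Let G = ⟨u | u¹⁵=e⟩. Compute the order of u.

Compute successive powers until reaching e:
  u¹ = u, u² = u², u³ = u³, u⁴ = u⁴, u⁵ = u⁵, u⁶ = u⁶, u⁷ = u⁷, u⁸ = u⁸, u⁹ = u⁹, u¹⁰ = u¹⁰, u¹¹ = u¹¹, u¹² = u¹², u¹³ = u¹³, u¹⁴ = u¹⁴, u¹⁵ = e.
The smallest positive k with uᵏ = e is 15.

Answer: 15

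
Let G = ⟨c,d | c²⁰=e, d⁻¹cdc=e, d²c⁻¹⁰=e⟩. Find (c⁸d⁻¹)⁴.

Compute successive powers of (c⁸d⁻¹), reducing at each step:
  (c⁸d⁻¹)²: (c⁸d⁻¹) · c⁸ = d⁻¹;   (d⁻¹) · d⁻¹ = c¹⁰
  (c⁸d⁻¹)³: (c¹⁰) · c⁸ = c¹⁸;   (c¹⁸) · d⁻¹ = c⁸d
  (c⁸d⁻¹)⁴: (c⁸d) · c⁸ = d;   d · d⁻¹ = e

Answer: e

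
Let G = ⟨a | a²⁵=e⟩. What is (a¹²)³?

Compute successive powers of (a¹²), reducing at each step:
  (a¹²)²: (a¹²) · a¹² = a²⁴
  (a¹²)³: (a²⁴) · a¹² = a¹¹

Answer: a¹¹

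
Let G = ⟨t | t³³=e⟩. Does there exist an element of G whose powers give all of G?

|G| = 33. The element t has order 33 (its powers give 33 distinct elements), so ⟨t⟩ = G and G is cyclic.

Answer: Yes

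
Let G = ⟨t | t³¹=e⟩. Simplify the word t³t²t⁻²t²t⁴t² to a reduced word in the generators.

Multiply left to right, reducing at each step:
  (t³) · t² = t⁵
  (t⁵) · t⁻² = t³
  (t³) · t² = t⁵
  (t⁵) · t⁴ = t⁹
  (t⁹) · t² = t¹¹

Answer: t¹¹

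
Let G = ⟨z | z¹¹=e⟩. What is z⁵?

Compute successive powers of z, reducing at each step:
  z²: z · z = z²
  z³: (z²) · z = z³
  z⁴: (z³) · z = z⁴
  z⁵: (z⁴) · z = z⁵

Answer: z⁵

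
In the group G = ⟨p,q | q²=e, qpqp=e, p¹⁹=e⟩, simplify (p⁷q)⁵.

Compute successive powers of (p⁷q), reducing at each step:
  (p⁷q)²: (p⁷q) · p⁷ = q;   q · q = e
  (p⁷q)³: e · p⁷ = p⁷;   (p⁷) · q = p⁷q
  (p⁷q)⁴: (p⁷q) · p⁷ = q;   q · q = e
  (p⁷q)⁵: e · p⁷ = p⁷;   (p⁷) · q = p⁷q

Answer: p⁷q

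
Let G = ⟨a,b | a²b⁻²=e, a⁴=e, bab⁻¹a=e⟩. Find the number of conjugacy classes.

The conjugacy classes (representative and size) are:
  [e] (size 1), [a³] (size 2), [a²] (size 1), [b⁻¹] (size 2), [ab] (size 2).
Class equation: 1 + 2 + 1 + 2 + 2 = 8 = |G|. So G has 5 conjugacy classes.

Answer: 5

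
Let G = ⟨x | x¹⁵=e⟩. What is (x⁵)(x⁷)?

Compute (x⁵) · (x⁷) by multiplying left to right and reducing via the relations at each step:
  (x⁵) · x⁷ = x¹²

Answer: x¹²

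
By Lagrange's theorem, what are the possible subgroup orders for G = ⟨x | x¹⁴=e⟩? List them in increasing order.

|G| = 14 = 2 · 7. By Lagrange's theorem the order of any subgroup divides 14; the divisors of 14 are 1, 2, 7, 14.

Answer: 1, 2, 7, 14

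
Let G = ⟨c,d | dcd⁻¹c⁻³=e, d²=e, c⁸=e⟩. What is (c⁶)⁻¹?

The order of (c⁶) is 4 (smallest k with (c⁶)ᵏ = e), so (c⁶)⁻¹ = (c⁶)³ = c².
Check: (c⁶) · (c²) → (c⁶) · c² = e, giving e as required.

Answer: c²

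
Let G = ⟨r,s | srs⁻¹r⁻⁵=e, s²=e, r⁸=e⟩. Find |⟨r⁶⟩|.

|⟨r⁶⟩| equals the order of r⁶. Compute successive powers until reaching e:
  (r⁶)¹ = r⁶, (r⁶)² = r⁴, (r⁶)³ = r², (r⁶)⁴ = e.
The smallest positive k with (r⁶)ᵏ = e is 4, so |⟨r⁶⟩| = 4.

Answer: 4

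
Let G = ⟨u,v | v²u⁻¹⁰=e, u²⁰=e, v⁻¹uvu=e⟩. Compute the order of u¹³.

Compute successive powers until reaching e:
  (u¹³)¹ = u¹³, (u¹³)² = u⁶, (u¹³)³ = u¹⁹, (u¹³)⁴ = u¹², (u¹³)⁵ = u⁵, (u¹³)⁶ = u¹⁸, (u¹³)⁷ = u¹¹, (u¹³)⁸ = u⁴, (u¹³)⁹ = u¹⁷, (u¹³)¹⁰ = u¹⁰, (u¹³)¹¹ = u³, (u¹³)¹² = u¹⁶, (u¹³)¹³ = u⁹, (u¹³)¹⁴ = u², (u¹³)¹⁵ = u¹⁵, (u¹³)¹⁶ = u⁸, (u¹³)¹⁷ = u, (u¹³)¹⁸ = u¹⁴, (u¹³)¹⁹ = u⁷, (u¹³)²⁰ = e.
The smallest positive k with (u¹³)ᵏ = e is 20.

Answer: 20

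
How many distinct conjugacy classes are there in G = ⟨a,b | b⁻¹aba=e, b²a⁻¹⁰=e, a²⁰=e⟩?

The conjugacy classes (representative and size) are:
  [e] (size 1), [a] (size 2), [a²] (size 2), [a³] (size 2), [a⁴] (size 2), [a⁵] (size 2), [a¹⁴] (size 2), [a⁷] (size 2), [a⁸] (size 2), [a¹¹] (size 2), [a¹⁰] (size 1), [a²b⁻¹] (size 10), [a⁹b] (size 10).
Class equation: 1 + 2 + 2 + 2 + 2 + 2 + 2 + 2 + 2 + 2 + 1 + 10 + 10 = 40 = |G|. So G has 13 conjugacy classes.

Answer: 13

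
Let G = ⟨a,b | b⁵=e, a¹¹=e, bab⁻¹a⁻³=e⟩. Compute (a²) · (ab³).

Compute (a²) · (ab³) by multiplying left to right and reducing via the relations at each step:
  (a²) · a = a³
  (a³) · b³ = a³b³

Answer: a³b³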